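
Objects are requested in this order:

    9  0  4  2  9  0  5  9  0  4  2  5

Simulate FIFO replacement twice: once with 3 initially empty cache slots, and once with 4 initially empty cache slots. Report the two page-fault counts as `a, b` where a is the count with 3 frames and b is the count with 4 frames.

3 frames: F F F F F F F . . F F . → 9 faults.
4 frames: F F F F . . F F F F F F → 10 faults.
10 > 9: adding a frame increased faults — Belady's anomaly.

9, 10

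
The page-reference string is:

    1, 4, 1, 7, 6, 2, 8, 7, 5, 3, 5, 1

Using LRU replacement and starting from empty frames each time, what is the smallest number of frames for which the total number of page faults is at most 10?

2

f=1: 12 faults
f=2: 10 faults
f=3: 10 faults
f=4: 9 faults
f=5: 9 faults
f=6: 9 faults
f=7: 8 faults
f=8: 8 faults
Smallest f with faults ≤ 10 is 2.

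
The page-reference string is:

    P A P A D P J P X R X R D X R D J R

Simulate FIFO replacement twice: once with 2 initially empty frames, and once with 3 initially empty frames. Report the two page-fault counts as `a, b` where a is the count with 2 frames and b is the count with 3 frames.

13, 9

2 frames: F F . . F F F . F F . . F F F F F F → 13 faults.
3 frames: F F . . F . F F F F . . F . . . F . → 9 faults.
9 < 13: adding a frame reduced faults, as is typical.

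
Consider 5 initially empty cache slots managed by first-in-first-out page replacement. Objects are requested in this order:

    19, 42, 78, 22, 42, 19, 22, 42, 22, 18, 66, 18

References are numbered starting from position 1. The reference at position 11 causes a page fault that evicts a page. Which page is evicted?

19

pos 1: 19 → miss, frames [19]
pos 2: 42 → miss, frames [19, 42]
pos 3: 78 → miss, frames [19, 42, 78]
pos 4: 22 → miss, frames [19, 42, 78, 22]
pos 5: 42 → hit
pos 6: 19 → hit
pos 7: 22 → hit
pos 8: 42 → hit
pos 9: 22 → hit
pos 10: 18 → miss, frames [19, 42, 78, 22, 18]
pos 11: 66 → miss, evict 19, frames [42, 78, 22, 18, 66]
At position 11, page 19 is evicted.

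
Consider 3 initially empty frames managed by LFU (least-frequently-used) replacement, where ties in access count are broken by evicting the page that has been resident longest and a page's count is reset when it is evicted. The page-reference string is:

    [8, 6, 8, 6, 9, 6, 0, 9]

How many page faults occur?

5

8: fault, frames {8}
6: fault, frames {8,6}
8: hit
6: hit
9: fault, frames {8,6,9}
6: hit
0: fault, evict 9, frames {8,6,0}
9: fault, evict 0, frames {8,6,9}
Page faults: 5.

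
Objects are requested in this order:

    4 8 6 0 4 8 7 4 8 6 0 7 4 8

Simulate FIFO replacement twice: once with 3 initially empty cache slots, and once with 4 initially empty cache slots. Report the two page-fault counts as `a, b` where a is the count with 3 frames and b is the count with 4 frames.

3 frames: F F F F F F F . . F F . F F → 11 faults.
4 frames: F F F F . . F F F F F F F F → 12 faults.
12 > 11: adding a frame increased faults — Belady's anomaly.

11, 12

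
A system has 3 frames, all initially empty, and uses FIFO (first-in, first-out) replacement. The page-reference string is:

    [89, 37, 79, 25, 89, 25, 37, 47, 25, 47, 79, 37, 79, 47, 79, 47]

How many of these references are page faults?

11

89 -> fault, frames (89)
37 -> fault, frames (89 37)
79 -> fault, frames (89 37 79)
25 -> fault, evict 89, frames (37 79 25)
89 -> fault, evict 37, frames (79 25 89)
25 -> hit
37 -> fault, evict 79, frames (25 89 37)
47 -> fault, evict 25, frames (89 37 47)
25 -> fault, evict 89, frames (37 47 25)
47 -> hit
79 -> fault, evict 37, frames (47 25 79)
37 -> fault, evict 47, frames (25 79 37)
79 -> hit
47 -> fault, evict 25, frames (79 37 47)
79 -> hit
47 -> hit
Page faults: 11.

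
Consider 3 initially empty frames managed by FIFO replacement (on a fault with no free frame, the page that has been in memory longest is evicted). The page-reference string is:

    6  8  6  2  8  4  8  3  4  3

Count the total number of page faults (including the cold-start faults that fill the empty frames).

6 -> fault, frames (6)
8 -> fault, frames (6 8)
6 -> hit
2 -> fault, frames (6 8 2)
8 -> hit
4 -> fault, evict 6, frames (8 2 4)
8 -> hit
3 -> fault, evict 8, frames (2 4 3)
4 -> hit
3 -> hit
Page faults: 5.

5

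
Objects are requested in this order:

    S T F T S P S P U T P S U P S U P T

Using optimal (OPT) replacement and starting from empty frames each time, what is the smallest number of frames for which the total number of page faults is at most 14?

2

f=1: 18 faults
f=2: 12 faults
f=3: 7 faults
f=4: 5 faults
f=5: 5 faults
Smallest f with faults ≤ 14 is 2.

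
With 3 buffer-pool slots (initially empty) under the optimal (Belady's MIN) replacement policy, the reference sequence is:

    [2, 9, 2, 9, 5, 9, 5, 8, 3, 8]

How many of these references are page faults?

5

2: fault, frames {2}
9: fault, frames {2,9}
2: hit
9: hit
5: fault, frames {2,9,5}
9: hit
5: hit
8: fault, evict 5, frames {2,9,8}
3: fault, evict 9, frames {2,8,3}
8: hit
Page faults: 5.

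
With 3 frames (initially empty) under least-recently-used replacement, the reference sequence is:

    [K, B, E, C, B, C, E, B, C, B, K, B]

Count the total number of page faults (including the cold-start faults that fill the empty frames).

5

K: fault, frames (K)
B: fault, frames (K B)
E: fault, frames (K B E)
C: fault, evict K, frames (B E C)
B: hit
C: hit
E: hit
B: hit
C: hit
B: hit
K: fault, evict E, frames (C B K)
B: hit
Page faults: 5.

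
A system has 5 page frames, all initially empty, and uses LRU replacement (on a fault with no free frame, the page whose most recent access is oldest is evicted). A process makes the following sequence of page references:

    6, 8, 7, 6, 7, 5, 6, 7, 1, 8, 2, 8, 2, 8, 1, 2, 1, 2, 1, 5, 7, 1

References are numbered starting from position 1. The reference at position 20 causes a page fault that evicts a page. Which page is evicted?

6

pos 1: 6: fault, frames {6}
pos 2: 8: fault, frames {6,8}
pos 3: 7: fault, frames {6,8,7}
pos 4: 6: hit
pos 5: 7: hit
pos 6: 5: fault, frames {8,6,7,5}
pos 7: 6: hit
pos 8: 7: hit
pos 9: 1: fault, frames {8,5,6,7,1}
pos 10: 8: hit
pos 11: 2: fault, evict 5, frames {6,7,1,8,2}
pos 12: 8: hit
pos 13: 2: hit
pos 14: 8: hit
pos 15: 1: hit
pos 16: 2: hit
pos 17: 1: hit
pos 18: 2: hit
pos 19: 1: hit
pos 20: 5: fault, evict 6, frames {7,8,2,1,5}
At position 20, page 6 is evicted.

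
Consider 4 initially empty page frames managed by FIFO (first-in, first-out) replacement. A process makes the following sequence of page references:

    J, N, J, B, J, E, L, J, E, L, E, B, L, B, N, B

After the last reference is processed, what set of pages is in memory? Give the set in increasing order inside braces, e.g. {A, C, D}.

{B, J, L, N}

J: fault, frames [J]
N: fault, frames [J, N]
J: hit
B: fault, frames [J, N, B]
J: hit
E: fault, frames [J, N, B, E]
L: fault, evict J, frames [N, B, E, L]
J: fault, evict N, frames [B, E, L, J]
E: hit
L: hit
E: hit
B: hit
L: hit
B: hit
N: fault, evict B, frames [E, L, J, N]
B: fault, evict E, frames [L, J, N, B]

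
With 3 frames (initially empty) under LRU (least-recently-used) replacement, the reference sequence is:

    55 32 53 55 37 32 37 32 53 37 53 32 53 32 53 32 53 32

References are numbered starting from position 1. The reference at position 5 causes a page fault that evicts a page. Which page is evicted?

pos 1: 55 → fault, frames [55]
pos 2: 32 → fault, frames [55, 32]
pos 3: 53 → fault, frames [55, 32, 53]
pos 4: 55 → hit
pos 5: 37 → fault, evict 32, frames [53, 55, 37]
At position 5, page 32 is evicted.

32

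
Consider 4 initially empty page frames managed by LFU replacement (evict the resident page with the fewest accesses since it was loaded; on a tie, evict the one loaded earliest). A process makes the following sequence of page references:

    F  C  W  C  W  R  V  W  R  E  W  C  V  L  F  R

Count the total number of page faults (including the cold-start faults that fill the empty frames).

F → miss, frames [F]
C → miss, frames [F, C]
W → miss, frames [F, C, W]
C → hit
W → hit
R → miss, frames [F, C, W, R]
V → miss, evict F, frames [C, W, R, V]
W → hit
R → hit
E → miss, evict V, frames [C, W, R, E]
W → hit
C → hit
V → miss, evict E, frames [C, W, R, V]
L → miss, evict V, frames [C, W, R, L]
F → miss, evict L, frames [C, W, R, F]
R → hit
Page faults: 9.

9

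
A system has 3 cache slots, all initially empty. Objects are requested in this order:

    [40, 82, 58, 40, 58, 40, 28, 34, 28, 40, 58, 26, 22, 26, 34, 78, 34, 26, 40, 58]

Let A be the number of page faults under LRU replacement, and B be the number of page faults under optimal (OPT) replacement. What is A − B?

Under LRU: F F F . . . F F . . F F F . F F . . F F → 12 faults.
Under OPT: F F F . . . F F . . F F F . . F . . F F → 11 faults.
A − B = 12 − 11 = 1.

1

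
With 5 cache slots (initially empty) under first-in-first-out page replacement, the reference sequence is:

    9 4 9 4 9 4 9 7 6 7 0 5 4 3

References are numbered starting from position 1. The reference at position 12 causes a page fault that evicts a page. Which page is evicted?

9

pos 1: 9 -> miss, frames [9]
pos 2: 4 -> miss, frames [9, 4]
pos 3: 9 -> hit
pos 4: 4 -> hit
pos 5: 9 -> hit
pos 6: 4 -> hit
pos 7: 9 -> hit
pos 8: 7 -> miss, frames [9, 4, 7]
pos 9: 6 -> miss, frames [9, 4, 7, 6]
pos 10: 7 -> hit
pos 11: 0 -> miss, frames [9, 4, 7, 6, 0]
pos 12: 5 -> miss, evict 9, frames [4, 7, 6, 0, 5]
At position 12, page 9 is evicted.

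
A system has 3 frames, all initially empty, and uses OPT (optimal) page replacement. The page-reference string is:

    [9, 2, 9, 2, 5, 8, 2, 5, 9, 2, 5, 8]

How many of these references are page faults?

9: fault, frames [9]
2: fault, frames [9, 2]
9: hit
2: hit
5: fault, frames [9, 2, 5]
8: fault, evict 9, frames [2, 5, 8]
2: hit
5: hit
9: fault, evict 8, frames [2, 5, 9]
2: hit
5: hit
8: fault, evict 9, frames [2, 5, 8]
Page faults: 6.

6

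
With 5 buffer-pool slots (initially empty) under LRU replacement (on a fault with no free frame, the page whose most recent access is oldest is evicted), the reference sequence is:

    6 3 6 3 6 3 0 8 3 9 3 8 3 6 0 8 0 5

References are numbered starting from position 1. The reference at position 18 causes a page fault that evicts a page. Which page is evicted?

9

pos 1: 6 -> fault, frames {6}
pos 2: 3 -> fault, frames {6,3}
pos 3: 6 -> hit
pos 4: 3 -> hit
pos 5: 6 -> hit
pos 6: 3 -> hit
pos 7: 0 -> fault, frames {6,3,0}
pos 8: 8 -> fault, frames {6,3,0,8}
pos 9: 3 -> hit
pos 10: 9 -> fault, frames {6,0,8,3,9}
pos 11: 3 -> hit
pos 12: 8 -> hit
pos 13: 3 -> hit
pos 14: 6 -> hit
pos 15: 0 -> hit
pos 16: 8 -> hit
pos 17: 0 -> hit
pos 18: 5 -> fault, evict 9, frames {3,6,8,0,5}
At position 18, page 9 is evicted.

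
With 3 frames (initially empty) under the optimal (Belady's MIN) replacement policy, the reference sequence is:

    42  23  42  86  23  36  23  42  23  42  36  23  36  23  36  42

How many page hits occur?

12

42: fault, frames (42)
23: fault, frames (42 23)
42: hit
86: fault, frames (42 23 86)
23: hit
36: fault, evict 86, frames (42 23 36)
23: hit
42: hit
23: hit
42: hit
36: hit
23: hit
36: hit
23: hit
36: hit
42: hit
Hits: 12.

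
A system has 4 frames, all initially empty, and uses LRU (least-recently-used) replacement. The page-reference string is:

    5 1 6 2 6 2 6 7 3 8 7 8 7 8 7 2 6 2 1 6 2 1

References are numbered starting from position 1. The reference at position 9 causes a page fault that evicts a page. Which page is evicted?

pos 1: 5 -> miss, frames (5)
pos 2: 1 -> miss, frames (5 1)
pos 3: 6 -> miss, frames (5 1 6)
pos 4: 2 -> miss, frames (5 1 6 2)
pos 5: 6 -> hit
pos 6: 2 -> hit
pos 7: 6 -> hit
pos 8: 7 -> miss, evict 5, frames (1 2 6 7)
pos 9: 3 -> miss, evict 1, frames (2 6 7 3)
At position 9, page 1 is evicted.

1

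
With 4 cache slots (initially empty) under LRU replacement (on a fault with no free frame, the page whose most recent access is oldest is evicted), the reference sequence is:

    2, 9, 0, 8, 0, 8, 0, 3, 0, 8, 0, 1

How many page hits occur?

6

2: miss, frames (2)
9: miss, frames (2 9)
0: miss, frames (2 9 0)
8: miss, frames (2 9 0 8)
0: hit
8: hit
0: hit
3: miss, evict 2, frames (9 8 0 3)
0: hit
8: hit
0: hit
1: miss, evict 9, frames (3 8 0 1)
Hits: 6.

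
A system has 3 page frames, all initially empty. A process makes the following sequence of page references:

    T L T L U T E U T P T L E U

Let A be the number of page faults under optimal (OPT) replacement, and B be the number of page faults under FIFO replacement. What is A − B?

Under OPT: F F . . F . F . . F . F . F → 7 faults.
Under FIFO: F F . . F . F . F F . F F F → 9 faults.
A − B = 7 − 9 = -2.

-2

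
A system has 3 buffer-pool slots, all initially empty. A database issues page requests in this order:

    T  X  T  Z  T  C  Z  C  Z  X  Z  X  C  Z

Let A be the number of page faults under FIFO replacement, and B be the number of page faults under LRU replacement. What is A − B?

-1

Under FIFO: F F . F . F . . . . . . . . → 4 faults.
Under LRU: F F . F . F . . . F . . . . → 5 faults.
A − B = 4 − 5 = -1.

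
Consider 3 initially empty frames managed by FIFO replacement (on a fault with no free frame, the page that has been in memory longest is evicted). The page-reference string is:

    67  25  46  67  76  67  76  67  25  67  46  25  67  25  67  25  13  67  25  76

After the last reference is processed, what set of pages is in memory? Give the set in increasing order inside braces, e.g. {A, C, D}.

67 → miss, frames {67}
25 → miss, frames {67,25}
46 → miss, frames {67,25,46}
67 → hit
76 → miss, evict 67, frames {25,46,76}
67 → miss, evict 25, frames {46,76,67}
76 → hit
67 → hit
25 → miss, evict 46, frames {76,67,25}
67 → hit
46 → miss, evict 76, frames {67,25,46}
25 → hit
67 → hit
25 → hit
67 → hit
25 → hit
13 → miss, evict 67, frames {25,46,13}
67 → miss, evict 25, frames {46,13,67}
25 → miss, evict 46, frames {13,67,25}
76 → miss, evict 13, frames {67,25,76}

{25, 67, 76}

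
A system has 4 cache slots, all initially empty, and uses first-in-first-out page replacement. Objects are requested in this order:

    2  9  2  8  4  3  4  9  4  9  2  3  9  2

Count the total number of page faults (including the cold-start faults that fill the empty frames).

2: fault, frames [2]
9: fault, frames [2, 9]
2: hit
8: fault, frames [2, 9, 8]
4: fault, frames [2, 9, 8, 4]
3: fault, evict 2, frames [9, 8, 4, 3]
4: hit
9: hit
4: hit
9: hit
2: fault, evict 9, frames [8, 4, 3, 2]
3: hit
9: fault, evict 8, frames [4, 3, 2, 9]
2: hit
Page faults: 7.

7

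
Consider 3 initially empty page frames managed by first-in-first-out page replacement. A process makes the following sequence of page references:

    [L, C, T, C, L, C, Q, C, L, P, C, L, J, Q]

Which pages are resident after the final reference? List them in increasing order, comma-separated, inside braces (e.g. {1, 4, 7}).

L: miss, frames [L]
C: miss, frames [L, C]
T: miss, frames [L, C, T]
C: hit
L: hit
C: hit
Q: miss, evict L, frames [C, T, Q]
C: hit
L: miss, evict C, frames [T, Q, L]
P: miss, evict T, frames [Q, L, P]
C: miss, evict Q, frames [L, P, C]
L: hit
J: miss, evict L, frames [P, C, J]
Q: miss, evict P, frames [C, J, Q]

{C, J, Q}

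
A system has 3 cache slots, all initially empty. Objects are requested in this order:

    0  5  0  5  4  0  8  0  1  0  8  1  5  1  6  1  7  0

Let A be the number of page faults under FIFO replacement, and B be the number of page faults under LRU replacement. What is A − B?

Under FIFO: F F . . F . F F F . . . F . F . F F → 10 faults.
Under LRU: F F . . F . F . F . . . F . F . F F → 9 faults.
A − B = 10 − 9 = 1.

1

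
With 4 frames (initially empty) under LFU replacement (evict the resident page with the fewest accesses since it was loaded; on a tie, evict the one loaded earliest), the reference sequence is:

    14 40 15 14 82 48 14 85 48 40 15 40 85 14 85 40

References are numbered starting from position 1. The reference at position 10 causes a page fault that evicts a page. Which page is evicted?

pos 1: 14 → miss, frames {14}
pos 2: 40 → miss, frames {14,40}
pos 3: 15 → miss, frames {14,40,15}
pos 4: 14 → hit
pos 5: 82 → miss, frames {14,40,15,82}
pos 6: 48 → miss, evict 40, frames {14,15,82,48}
pos 7: 14 → hit
pos 8: 85 → miss, evict 15, frames {14,82,48,85}
pos 9: 48 → hit
pos 10: 40 → miss, evict 82, frames {14,48,85,40}
At position 10, page 82 is evicted.

82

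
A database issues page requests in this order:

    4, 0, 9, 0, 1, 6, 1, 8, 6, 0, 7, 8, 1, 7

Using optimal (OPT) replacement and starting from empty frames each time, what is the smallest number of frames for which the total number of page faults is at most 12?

2

f=1: 14 faults
f=2: 9 faults
f=3: 8 faults
f=4: 7 faults
f=5: 7 faults
f=6: 7 faults
f=7: 7 faults
Smallest f with faults ≤ 12 is 2.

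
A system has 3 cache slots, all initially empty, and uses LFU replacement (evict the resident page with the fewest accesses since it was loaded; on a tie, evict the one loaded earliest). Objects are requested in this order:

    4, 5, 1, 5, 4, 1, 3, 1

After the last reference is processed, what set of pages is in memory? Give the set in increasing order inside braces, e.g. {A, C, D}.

{1, 3, 5}

4 -> miss, frames (4)
5 -> miss, frames (4 5)
1 -> miss, frames (4 5 1)
5 -> hit
4 -> hit
1 -> hit
3 -> miss, evict 4, frames (5 1 3)
1 -> hit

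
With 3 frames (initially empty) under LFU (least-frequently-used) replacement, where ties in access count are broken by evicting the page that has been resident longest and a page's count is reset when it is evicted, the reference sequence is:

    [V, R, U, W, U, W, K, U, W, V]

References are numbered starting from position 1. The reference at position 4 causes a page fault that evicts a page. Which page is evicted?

V

pos 1: V: miss, frames {V}
pos 2: R: miss, frames {V,R}
pos 3: U: miss, frames {V,R,U}
pos 4: W: miss, evict V, frames {R,U,W}
At position 4, page V is evicted.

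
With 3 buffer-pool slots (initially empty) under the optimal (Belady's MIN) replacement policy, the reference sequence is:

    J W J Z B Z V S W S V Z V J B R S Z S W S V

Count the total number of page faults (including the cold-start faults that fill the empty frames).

J -> miss, frames (J)
W -> miss, frames (J W)
J -> hit
Z -> miss, frames (J W Z)
B -> miss, evict J, frames (W Z B)
Z -> hit
V -> miss, evict B, frames (W Z V)
S -> miss, evict Z, frames (W V S)
W -> hit
S -> hit
V -> hit
Z -> miss, evict W, frames (V S Z)
V -> hit
J -> miss, evict V, frames (S Z J)
B -> miss, evict J, frames (S Z B)
R -> miss, evict B, frames (S Z R)
S -> hit
Z -> hit
S -> hit
W -> miss, evict R, frames (S Z W)
S -> hit
V -> miss, evict W, frames (S Z V)
Page faults: 12.

12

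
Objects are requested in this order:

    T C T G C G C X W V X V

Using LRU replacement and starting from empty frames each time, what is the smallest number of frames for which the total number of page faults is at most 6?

f=1: 12 faults
f=2: 8 faults
f=3: 6 faults
f=4: 6 faults
f=5: 6 faults
f=6: 6 faults
Smallest f with faults ≤ 6 is 3.

3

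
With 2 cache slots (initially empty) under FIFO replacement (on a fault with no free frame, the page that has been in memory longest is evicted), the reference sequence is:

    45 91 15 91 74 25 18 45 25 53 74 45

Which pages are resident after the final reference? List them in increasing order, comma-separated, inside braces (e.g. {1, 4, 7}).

{45, 74}

45: miss, frames [45]
91: miss, frames [45, 91]
15: miss, evict 45, frames [91, 15]
91: hit
74: miss, evict 91, frames [15, 74]
25: miss, evict 15, frames [74, 25]
18: miss, evict 74, frames [25, 18]
45: miss, evict 25, frames [18, 45]
25: miss, evict 18, frames [45, 25]
53: miss, evict 45, frames [25, 53]
74: miss, evict 25, frames [53, 74]
45: miss, evict 53, frames [74, 45]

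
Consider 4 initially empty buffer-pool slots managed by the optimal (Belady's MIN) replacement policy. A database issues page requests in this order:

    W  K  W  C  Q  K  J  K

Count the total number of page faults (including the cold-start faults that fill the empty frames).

5

W: miss, frames {W}
K: miss, frames {W,K}
W: hit
C: miss, frames {W,K,C}
Q: miss, frames {W,K,C,Q}
K: hit
J: miss, evict Q, frames {W,K,C,J}
K: hit
Page faults: 5.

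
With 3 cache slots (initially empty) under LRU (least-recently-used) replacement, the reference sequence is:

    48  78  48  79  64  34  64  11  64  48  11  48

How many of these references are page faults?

48 -> fault, frames [48]
78 -> fault, frames [48, 78]
48 -> hit
79 -> fault, frames [78, 48, 79]
64 -> fault, evict 78, frames [48, 79, 64]
34 -> fault, evict 48, frames [79, 64, 34]
64 -> hit
11 -> fault, evict 79, frames [34, 64, 11]
64 -> hit
48 -> fault, evict 34, frames [11, 64, 48]
11 -> hit
48 -> hit
Page faults: 7.

7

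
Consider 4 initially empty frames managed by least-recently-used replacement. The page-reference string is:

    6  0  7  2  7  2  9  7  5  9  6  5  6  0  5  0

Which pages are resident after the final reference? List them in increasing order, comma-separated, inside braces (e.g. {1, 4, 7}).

6 -> fault, frames {6}
0 -> fault, frames {6,0}
7 -> fault, frames {6,0,7}
2 -> fault, frames {6,0,7,2}
7 -> hit
2 -> hit
9 -> fault, evict 6, frames {0,7,2,9}
7 -> hit
5 -> fault, evict 0, frames {2,9,7,5}
9 -> hit
6 -> fault, evict 2, frames {7,5,9,6}
5 -> hit
6 -> hit
0 -> fault, evict 7, frames {9,5,6,0}
5 -> hit
0 -> hit

{0, 5, 6, 9}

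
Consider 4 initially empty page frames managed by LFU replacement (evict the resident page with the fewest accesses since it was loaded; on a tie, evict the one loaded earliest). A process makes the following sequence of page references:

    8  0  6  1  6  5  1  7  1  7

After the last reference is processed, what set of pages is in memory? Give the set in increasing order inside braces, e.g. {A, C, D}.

{1, 5, 6, 7}

8 -> fault, frames (8)
0 -> fault, frames (8 0)
6 -> fault, frames (8 0 6)
1 -> fault, frames (8 0 6 1)
6 -> hit
5 -> fault, evict 8, frames (0 6 1 5)
1 -> hit
7 -> fault, evict 0, frames (6 1 5 7)
1 -> hit
7 -> hit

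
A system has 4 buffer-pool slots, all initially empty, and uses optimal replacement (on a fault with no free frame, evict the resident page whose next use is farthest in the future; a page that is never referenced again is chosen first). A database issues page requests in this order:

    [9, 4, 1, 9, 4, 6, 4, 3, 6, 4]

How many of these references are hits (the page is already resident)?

9 -> miss, frames (9)
4 -> miss, frames (9 4)
1 -> miss, frames (9 4 1)
9 -> hit
4 -> hit
6 -> miss, frames (9 4 1 6)
4 -> hit
3 -> miss, evict 1, frames (9 4 6 3)
6 -> hit
4 -> hit
Hits: 5.

5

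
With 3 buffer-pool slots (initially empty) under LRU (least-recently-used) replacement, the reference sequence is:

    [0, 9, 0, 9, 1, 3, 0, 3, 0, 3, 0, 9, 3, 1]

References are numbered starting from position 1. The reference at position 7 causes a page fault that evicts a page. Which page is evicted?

pos 1: 0 -> miss, frames (0)
pos 2: 9 -> miss, frames (0 9)
pos 3: 0 -> hit
pos 4: 9 -> hit
pos 5: 1 -> miss, frames (0 9 1)
pos 6: 3 -> miss, evict 0, frames (9 1 3)
pos 7: 0 -> miss, evict 9, frames (1 3 0)
At position 7, page 9 is evicted.

9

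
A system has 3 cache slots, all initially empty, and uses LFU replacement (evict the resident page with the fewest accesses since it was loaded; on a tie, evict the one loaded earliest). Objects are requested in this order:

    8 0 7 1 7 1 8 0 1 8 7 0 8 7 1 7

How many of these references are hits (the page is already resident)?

7

8 -> fault, frames [8]
0 -> fault, frames [8, 0]
7 -> fault, frames [8, 0, 7]
1 -> fault, evict 8, frames [0, 7, 1]
7 -> hit
1 -> hit
8 -> fault, evict 0, frames [7, 1, 8]
0 -> fault, evict 8, frames [7, 1, 0]
1 -> hit
8 -> fault, evict 0, frames [7, 1, 8]
7 -> hit
0 -> fault, evict 8, frames [7, 1, 0]
8 -> fault, evict 0, frames [7, 1, 8]
7 -> hit
1 -> hit
7 -> hit
Hits: 7.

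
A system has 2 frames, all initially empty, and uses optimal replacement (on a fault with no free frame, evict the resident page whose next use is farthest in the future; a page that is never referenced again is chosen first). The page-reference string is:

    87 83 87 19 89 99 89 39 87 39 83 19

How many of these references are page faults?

9

87 → fault, frames {87}
83 → fault, frames {87,83}
87 → hit
19 → fault, evict 83, frames {87,19}
89 → fault, evict 19, frames {87,89}
99 → fault, evict 87, frames {89,99}
89 → hit
39 → fault, evict 99, frames {89,39}
87 → fault, evict 89, frames {39,87}
39 → hit
83 → fault, evict 87, frames {39,83}
19 → fault, evict 83, frames {39,19}
Page faults: 9.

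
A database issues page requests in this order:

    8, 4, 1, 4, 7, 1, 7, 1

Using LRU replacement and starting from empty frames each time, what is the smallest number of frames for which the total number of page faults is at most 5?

f=1: 8 faults
f=2: 5 faults
f=3: 4 faults
f=4: 4 faults
Smallest f with faults ≤ 5 is 2.

2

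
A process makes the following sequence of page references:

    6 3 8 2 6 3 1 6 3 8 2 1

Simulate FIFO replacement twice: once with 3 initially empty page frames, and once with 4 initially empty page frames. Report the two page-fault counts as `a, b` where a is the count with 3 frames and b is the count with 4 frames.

3 frames: F F F F F F F . . F F . → 9 faults.
4 frames: F F F F . . F F F F F F → 10 faults.
10 > 9: adding a frame increased faults — Belady's anomaly.

9, 10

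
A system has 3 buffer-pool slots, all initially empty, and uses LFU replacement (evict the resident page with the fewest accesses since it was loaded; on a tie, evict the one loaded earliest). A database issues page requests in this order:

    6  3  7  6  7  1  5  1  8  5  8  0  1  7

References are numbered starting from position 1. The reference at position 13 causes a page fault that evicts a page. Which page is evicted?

pos 1: 6: fault, frames {6}
pos 2: 3: fault, frames {6,3}
pos 3: 7: fault, frames {6,3,7}
pos 4: 6: hit
pos 5: 7: hit
pos 6: 1: fault, evict 3, frames {6,7,1}
pos 7: 5: fault, evict 1, frames {6,7,5}
pos 8: 1: fault, evict 5, frames {6,7,1}
pos 9: 8: fault, evict 1, frames {6,7,8}
pos 10: 5: fault, evict 8, frames {6,7,5}
pos 11: 8: fault, evict 5, frames {6,7,8}
pos 12: 0: fault, evict 8, frames {6,7,0}
pos 13: 1: fault, evict 0, frames {6,7,1}
At position 13, page 0 is evicted.

0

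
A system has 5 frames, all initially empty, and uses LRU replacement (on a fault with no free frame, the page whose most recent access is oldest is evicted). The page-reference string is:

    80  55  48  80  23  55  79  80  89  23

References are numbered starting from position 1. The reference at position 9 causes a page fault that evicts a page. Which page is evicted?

pos 1: 80 -> fault, frames (80)
pos 2: 55 -> fault, frames (80 55)
pos 3: 48 -> fault, frames (80 55 48)
pos 4: 80 -> hit
pos 5: 23 -> fault, frames (55 48 80 23)
pos 6: 55 -> hit
pos 7: 79 -> fault, frames (48 80 23 55 79)
pos 8: 80 -> hit
pos 9: 89 -> fault, evict 48, frames (23 55 79 80 89)
At position 9, page 48 is evicted.

48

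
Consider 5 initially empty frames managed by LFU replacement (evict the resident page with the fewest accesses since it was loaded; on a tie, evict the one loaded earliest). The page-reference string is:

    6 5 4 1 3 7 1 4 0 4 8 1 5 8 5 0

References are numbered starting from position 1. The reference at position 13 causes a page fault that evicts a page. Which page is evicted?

pos 1: 6 → miss, frames {6}
pos 2: 5 → miss, frames {6,5}
pos 3: 4 → miss, frames {6,5,4}
pos 4: 1 → miss, frames {6,5,4,1}
pos 5: 3 → miss, frames {6,5,4,1,3}
pos 6: 7 → miss, evict 6, frames {5,4,1,3,7}
pos 7: 1 → hit
pos 8: 4 → hit
pos 9: 0 → miss, evict 5, frames {4,1,3,7,0}
pos 10: 4 → hit
pos 11: 8 → miss, evict 3, frames {4,1,7,0,8}
pos 12: 1 → hit
pos 13: 5 → miss, evict 7, frames {4,1,0,8,5}
At position 13, page 7 is evicted.

7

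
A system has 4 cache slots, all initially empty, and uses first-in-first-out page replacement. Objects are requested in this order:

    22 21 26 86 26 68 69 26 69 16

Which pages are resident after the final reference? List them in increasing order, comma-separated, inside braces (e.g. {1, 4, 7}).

22 → fault, frames (22)
21 → fault, frames (22 21)
26 → fault, frames (22 21 26)
86 → fault, frames (22 21 26 86)
26 → hit
68 → fault, evict 22, frames (21 26 86 68)
69 → fault, evict 21, frames (26 86 68 69)
26 → hit
69 → hit
16 → fault, evict 26, frames (86 68 69 16)

{16, 68, 69, 86}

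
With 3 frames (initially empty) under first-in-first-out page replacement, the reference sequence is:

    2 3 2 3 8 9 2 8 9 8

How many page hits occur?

2 → fault, frames (2)
3 → fault, frames (2 3)
2 → hit
3 → hit
8 → fault, frames (2 3 8)
9 → fault, evict 2, frames (3 8 9)
2 → fault, evict 3, frames (8 9 2)
8 → hit
9 → hit
8 → hit
Hits: 5.

5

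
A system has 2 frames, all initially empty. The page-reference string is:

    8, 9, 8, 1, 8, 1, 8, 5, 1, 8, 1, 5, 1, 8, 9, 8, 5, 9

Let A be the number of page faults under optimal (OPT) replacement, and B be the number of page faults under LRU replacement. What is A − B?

Under OPT: F F . F . . . F . F . F . F F . F . → 9 faults.
Under LRU: F F . F . . . F F F . F . F F . F F → 11 faults.
A − B = 9 − 11 = -2.

-2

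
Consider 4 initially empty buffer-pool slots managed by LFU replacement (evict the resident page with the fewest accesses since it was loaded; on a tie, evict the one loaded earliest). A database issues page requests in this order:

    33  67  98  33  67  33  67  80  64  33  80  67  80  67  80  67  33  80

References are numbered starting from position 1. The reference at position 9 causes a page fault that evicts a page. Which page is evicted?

pos 1: 33: miss, frames [33]
pos 2: 67: miss, frames [33, 67]
pos 3: 98: miss, frames [33, 67, 98]
pos 4: 33: hit
pos 5: 67: hit
pos 6: 33: hit
pos 7: 67: hit
pos 8: 80: miss, frames [33, 67, 98, 80]
pos 9: 64: miss, evict 98, frames [33, 67, 80, 64]
At position 9, page 98 is evicted.

98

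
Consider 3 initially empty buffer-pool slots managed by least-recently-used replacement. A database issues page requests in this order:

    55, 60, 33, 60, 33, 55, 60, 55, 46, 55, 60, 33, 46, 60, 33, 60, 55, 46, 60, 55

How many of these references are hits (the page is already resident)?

55: fault, frames {55}
60: fault, frames {55,60}
33: fault, frames {55,60,33}
60: hit
33: hit
55: hit
60: hit
55: hit
46: fault, evict 33, frames {60,55,46}
55: hit
60: hit
33: fault, evict 46, frames {55,60,33}
46: fault, evict 55, frames {60,33,46}
60: hit
33: hit
60: hit
55: fault, evict 46, frames {33,60,55}
46: fault, evict 33, frames {60,55,46}
60: hit
55: hit
Hits: 12.

12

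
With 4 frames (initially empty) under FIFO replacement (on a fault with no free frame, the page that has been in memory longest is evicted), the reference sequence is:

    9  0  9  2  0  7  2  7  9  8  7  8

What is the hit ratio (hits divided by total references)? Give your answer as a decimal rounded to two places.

9 → fault, frames (9)
0 → fault, frames (9 0)
9 → hit
2 → fault, frames (9 0 2)
0 → hit
7 → fault, frames (9 0 2 7)
2 → hit
7 → hit
9 → hit
8 → fault, evict 9, frames (0 2 7 8)
7 → hit
8 → hit
Hits: 7 of 12 references → 7/12 = 0.5833.

0.58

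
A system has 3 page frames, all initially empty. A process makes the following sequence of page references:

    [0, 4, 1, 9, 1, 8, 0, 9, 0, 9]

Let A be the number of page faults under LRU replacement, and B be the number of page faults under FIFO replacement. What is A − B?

1

Under LRU: F F F F . F F F . . → 7 faults.
Under FIFO: F F F F . F F . . . → 6 faults.
A − B = 7 − 6 = 1.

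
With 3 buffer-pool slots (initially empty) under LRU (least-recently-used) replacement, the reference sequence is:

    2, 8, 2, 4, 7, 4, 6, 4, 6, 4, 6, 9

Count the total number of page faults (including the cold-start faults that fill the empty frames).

2: fault, frames (2)
8: fault, frames (2 8)
2: hit
4: fault, frames (8 2 4)
7: fault, evict 8, frames (2 4 7)
4: hit
6: fault, evict 2, frames (7 4 6)
4: hit
6: hit
4: hit
6: hit
9: fault, evict 7, frames (4 6 9)
Page faults: 6.

6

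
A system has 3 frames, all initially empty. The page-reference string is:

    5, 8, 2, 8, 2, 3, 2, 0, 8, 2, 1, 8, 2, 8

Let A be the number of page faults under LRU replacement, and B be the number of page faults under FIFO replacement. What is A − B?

Under LRU: F F F . . F . F F . F . . . → 7 faults.
Under FIFO: F F F . . F . F F F F . . . → 8 faults.
A − B = 7 − 8 = -1.

-1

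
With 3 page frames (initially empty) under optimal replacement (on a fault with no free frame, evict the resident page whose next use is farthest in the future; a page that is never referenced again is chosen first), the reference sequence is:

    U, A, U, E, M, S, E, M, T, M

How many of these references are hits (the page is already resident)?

4

U: miss, frames [U]
A: miss, frames [U, A]
U: hit
E: miss, frames [U, A, E]
M: miss, evict A, frames [U, E, M]
S: miss, evict U, frames [E, M, S]
E: hit
M: hit
T: miss, evict S, frames [E, M, T]
M: hit
Hits: 4.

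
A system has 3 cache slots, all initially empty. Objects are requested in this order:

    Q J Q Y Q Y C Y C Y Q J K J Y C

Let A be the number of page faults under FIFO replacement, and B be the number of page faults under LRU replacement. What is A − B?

Under FIFO: F F . F . . F . . . F F F . F F → 9 faults.
Under LRU: F F . F . . F . . . . F F . F F → 8 faults.
A − B = 9 − 8 = 1.

1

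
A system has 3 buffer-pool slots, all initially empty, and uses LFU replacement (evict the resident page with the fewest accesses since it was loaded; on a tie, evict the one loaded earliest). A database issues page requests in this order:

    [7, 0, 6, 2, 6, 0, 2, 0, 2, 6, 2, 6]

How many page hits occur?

8

7: miss, frames (7)
0: miss, frames (7 0)
6: miss, frames (7 0 6)
2: miss, evict 7, frames (0 6 2)
6: hit
0: hit
2: hit
0: hit
2: hit
6: hit
2: hit
6: hit
Hits: 8.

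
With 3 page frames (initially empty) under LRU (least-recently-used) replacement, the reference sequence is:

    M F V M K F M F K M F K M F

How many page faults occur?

M -> miss, frames (M)
F -> miss, frames (M F)
V -> miss, frames (M F V)
M -> hit
K -> miss, evict F, frames (V M K)
F -> miss, evict V, frames (M K F)
M -> hit
F -> hit
K -> hit
M -> hit
F -> hit
K -> hit
M -> hit
F -> hit
Page faults: 5.

5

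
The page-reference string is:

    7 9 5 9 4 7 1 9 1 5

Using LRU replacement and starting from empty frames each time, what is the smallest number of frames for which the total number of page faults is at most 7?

f=1: 10 faults
f=2: 8 faults
f=3: 8 faults
f=4: 6 faults
f=5: 5 faults
Smallest f with faults ≤ 7 is 4.

4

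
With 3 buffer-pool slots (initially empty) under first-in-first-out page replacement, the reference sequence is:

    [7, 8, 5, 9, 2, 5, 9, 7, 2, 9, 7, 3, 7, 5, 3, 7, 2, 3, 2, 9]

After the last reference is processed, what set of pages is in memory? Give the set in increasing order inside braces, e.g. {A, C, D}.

7: fault, frames {7}
8: fault, frames {7,8}
5: fault, frames {7,8,5}
9: fault, evict 7, frames {8,5,9}
2: fault, evict 8, frames {5,9,2}
5: hit
9: hit
7: fault, evict 5, frames {9,2,7}
2: hit
9: hit
7: hit
3: fault, evict 9, frames {2,7,3}
7: hit
5: fault, evict 2, frames {7,3,5}
3: hit
7: hit
2: fault, evict 7, frames {3,5,2}
3: hit
2: hit
9: fault, evict 3, frames {5,2,9}

{2, 5, 9}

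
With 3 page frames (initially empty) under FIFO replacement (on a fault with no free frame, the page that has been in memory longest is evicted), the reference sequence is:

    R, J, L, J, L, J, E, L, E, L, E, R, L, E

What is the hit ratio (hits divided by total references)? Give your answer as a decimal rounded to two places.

R → fault, frames {R}
J → fault, frames {R,J}
L → fault, frames {R,J,L}
J → hit
L → hit
J → hit
E → fault, evict R, frames {J,L,E}
L → hit
E → hit
L → hit
E → hit
R → fault, evict J, frames {L,E,R}
L → hit
E → hit
Hits: 9 of 14 references → 9/14 = 0.6429.

0.64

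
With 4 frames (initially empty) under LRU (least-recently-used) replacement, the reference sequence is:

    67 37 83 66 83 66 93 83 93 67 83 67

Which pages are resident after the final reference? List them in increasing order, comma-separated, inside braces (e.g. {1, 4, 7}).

{66, 67, 83, 93}

67: fault, frames [67]
37: fault, frames [67, 37]
83: fault, frames [67, 37, 83]
66: fault, frames [67, 37, 83, 66]
83: hit
66: hit
93: fault, evict 67, frames [37, 83, 66, 93]
83: hit
93: hit
67: fault, evict 37, frames [66, 83, 93, 67]
83: hit
67: hit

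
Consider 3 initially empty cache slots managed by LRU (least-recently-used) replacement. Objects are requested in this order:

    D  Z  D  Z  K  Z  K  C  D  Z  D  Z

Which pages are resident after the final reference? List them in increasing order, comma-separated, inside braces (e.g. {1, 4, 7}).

{C, D, Z}

D: miss, frames (D)
Z: miss, frames (D Z)
D: hit
Z: hit
K: miss, frames (D Z K)
Z: hit
K: hit
C: miss, evict D, frames (Z K C)
D: miss, evict Z, frames (K C D)
Z: miss, evict K, frames (C D Z)
D: hit
Z: hit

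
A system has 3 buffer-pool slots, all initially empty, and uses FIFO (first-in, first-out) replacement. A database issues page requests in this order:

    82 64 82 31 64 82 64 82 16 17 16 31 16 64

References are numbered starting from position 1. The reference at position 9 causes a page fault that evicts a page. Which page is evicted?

pos 1: 82 -> fault, frames {82}
pos 2: 64 -> fault, frames {82,64}
pos 3: 82 -> hit
pos 4: 31 -> fault, frames {82,64,31}
pos 5: 64 -> hit
pos 6: 82 -> hit
pos 7: 64 -> hit
pos 8: 82 -> hit
pos 9: 16 -> fault, evict 82, frames {64,31,16}
At position 9, page 82 is evicted.

82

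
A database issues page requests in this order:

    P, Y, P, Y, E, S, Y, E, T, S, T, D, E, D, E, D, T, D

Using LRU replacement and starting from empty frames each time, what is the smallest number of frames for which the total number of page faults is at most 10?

3

f=1: 18 faults
f=2: 11 faults
f=3: 8 faults
f=4: 6 faults
f=5: 6 faults
f=6: 6 faults
Smallest f with faults ≤ 10 is 3.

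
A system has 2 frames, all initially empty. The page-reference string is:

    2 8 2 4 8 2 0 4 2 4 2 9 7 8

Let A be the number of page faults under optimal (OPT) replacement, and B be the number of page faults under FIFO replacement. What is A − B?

Under OPT: F F . F . F F . F . . F F F → 9 faults.
Under FIFO: F F . F . F F F F . . F F F → 10 faults.
A − B = 9 − 10 = -1.

-1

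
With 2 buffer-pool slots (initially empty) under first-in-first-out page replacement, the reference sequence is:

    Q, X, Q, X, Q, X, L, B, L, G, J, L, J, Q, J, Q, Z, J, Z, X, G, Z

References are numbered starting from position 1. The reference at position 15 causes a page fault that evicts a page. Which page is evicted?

pos 1: Q -> miss, frames (Q)
pos 2: X -> miss, frames (Q X)
pos 3: Q -> hit
pos 4: X -> hit
pos 5: Q -> hit
pos 6: X -> hit
pos 7: L -> miss, evict Q, frames (X L)
pos 8: B -> miss, evict X, frames (L B)
pos 9: L -> hit
pos 10: G -> miss, evict L, frames (B G)
pos 11: J -> miss, evict B, frames (G J)
pos 12: L -> miss, evict G, frames (J L)
pos 13: J -> hit
pos 14: Q -> miss, evict J, frames (L Q)
pos 15: J -> miss, evict L, frames (Q J)
At position 15, page L is evicted.

L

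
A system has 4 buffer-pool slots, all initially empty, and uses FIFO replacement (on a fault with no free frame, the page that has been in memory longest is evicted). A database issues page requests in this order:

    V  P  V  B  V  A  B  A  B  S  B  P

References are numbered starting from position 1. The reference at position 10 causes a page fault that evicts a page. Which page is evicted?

V

pos 1: V -> fault, frames {V}
pos 2: P -> fault, frames {V,P}
pos 3: V -> hit
pos 4: B -> fault, frames {V,P,B}
pos 5: V -> hit
pos 6: A -> fault, frames {V,P,B,A}
pos 7: B -> hit
pos 8: A -> hit
pos 9: B -> hit
pos 10: S -> fault, evict V, frames {P,B,A,S}
At position 10, page V is evicted.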